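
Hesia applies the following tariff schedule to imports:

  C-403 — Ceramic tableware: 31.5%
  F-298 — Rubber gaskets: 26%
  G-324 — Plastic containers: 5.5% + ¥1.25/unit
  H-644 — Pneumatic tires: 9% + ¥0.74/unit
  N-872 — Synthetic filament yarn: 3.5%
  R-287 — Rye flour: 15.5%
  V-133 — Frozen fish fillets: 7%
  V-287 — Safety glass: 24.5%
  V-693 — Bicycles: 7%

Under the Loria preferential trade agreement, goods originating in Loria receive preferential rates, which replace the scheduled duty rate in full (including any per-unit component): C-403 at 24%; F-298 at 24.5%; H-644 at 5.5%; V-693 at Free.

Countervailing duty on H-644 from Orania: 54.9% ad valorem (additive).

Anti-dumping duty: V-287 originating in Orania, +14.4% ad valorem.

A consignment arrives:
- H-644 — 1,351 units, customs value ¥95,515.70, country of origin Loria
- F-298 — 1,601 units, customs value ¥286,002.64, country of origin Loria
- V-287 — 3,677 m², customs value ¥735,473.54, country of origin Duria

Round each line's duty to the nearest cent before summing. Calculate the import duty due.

¥255,515.03

Line 1 (H-644, Loria, 1,351 units, ¥95,515.70):
Base rate for H-644 is 9% + ¥0.74/unit.
Origin Loria qualifies under the Hesia–Loria agreement and H-644 is covered: preferential rate 5.5% applies instead.
The additional-duty order on H-644 targets Orania, not Loria; it does not apply.
Duty = ¥95,515.70 × 5.5% = ¥5,253.36.
Line 2 (F-298, Loria, 1,601 units, ¥286,002.64):
Base rate for F-298 is 26%.
Origin Loria qualifies under the Hesia–Loria agreement and F-298 is covered: preferential rate 24.5% applies instead.
Duty = ¥286,002.64 × 24.5% = ¥70,070.65.
Line 3 (V-287, Duria, 3,677 m², ¥735,473.54):
Base rate for V-287 is 24.5%.
The additional-duty order on V-287 targets Orania, not Duria; it does not apply.
Duty = ¥735,473.54 × 24.5% = ¥180,191.02.
Total = ¥5,253.36 + ¥70,070.65 + ¥180,191.02 = ¥255,515.03.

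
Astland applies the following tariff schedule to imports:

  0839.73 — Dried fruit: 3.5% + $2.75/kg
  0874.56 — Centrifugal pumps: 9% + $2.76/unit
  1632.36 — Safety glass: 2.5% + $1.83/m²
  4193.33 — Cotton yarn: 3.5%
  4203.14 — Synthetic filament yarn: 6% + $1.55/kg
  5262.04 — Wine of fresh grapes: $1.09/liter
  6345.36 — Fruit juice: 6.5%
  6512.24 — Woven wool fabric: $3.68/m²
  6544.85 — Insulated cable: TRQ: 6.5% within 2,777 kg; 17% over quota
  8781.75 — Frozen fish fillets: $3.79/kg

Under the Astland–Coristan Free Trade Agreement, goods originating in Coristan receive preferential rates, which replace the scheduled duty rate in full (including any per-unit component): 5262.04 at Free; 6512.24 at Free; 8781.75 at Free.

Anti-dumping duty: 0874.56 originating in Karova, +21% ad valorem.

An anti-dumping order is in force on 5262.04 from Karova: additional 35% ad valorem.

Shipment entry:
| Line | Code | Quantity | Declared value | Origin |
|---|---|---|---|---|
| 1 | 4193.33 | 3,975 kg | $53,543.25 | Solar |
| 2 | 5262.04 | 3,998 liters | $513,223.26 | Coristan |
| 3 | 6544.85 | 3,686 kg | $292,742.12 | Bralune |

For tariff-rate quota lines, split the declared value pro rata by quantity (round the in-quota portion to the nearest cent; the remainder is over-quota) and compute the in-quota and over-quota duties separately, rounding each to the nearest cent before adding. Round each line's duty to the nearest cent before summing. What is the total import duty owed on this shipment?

$28,482.49

Line 1 (4193.33, Solar, 3,975 kg, $53,543.25):
Base rate for 4193.33 is 3.5%.
Duty = $53,543.25 × 3.5% = $1,874.01.
Line 2 (5262.04, Coristan, 3,998 liters, $513,223.26):
Base rate for 5262.04 is $1.09/liter.
Origin Coristan qualifies under the Astland–Coristan agreement and 5262.04 is covered: preferential rate Free applies instead.
The additional-duty order on 5262.04 targets Karova, not Coristan; it does not apply.
Duty = $513,223.26 × 0% = $0.00.
Line 3 (6544.85, Bralune, 3,686 kg, $292,742.12):
Code 6544.85 is under a tariff-rate quota (threshold 2,777 kg). In-quota: 2,777 kg at 6.5%; over-quota: 909 kg at 17%.
Pro-rata value split: in-quota = $292,742.12 × 2,777/3,686 = $220,549.34; over-quota = $292,742.12 − $220,549.34 = $72,192.78.
In-quota duty = $220,549.34 × 6.5% = $14,335.71. Over-quota duty = $72,192.78 × 17% = $12,272.77.
Line duty = $14,335.71 + $12,272.77 = $26,608.48.
Total = $1,874.01 + $0.00 + $26,608.48 = $28,482.49.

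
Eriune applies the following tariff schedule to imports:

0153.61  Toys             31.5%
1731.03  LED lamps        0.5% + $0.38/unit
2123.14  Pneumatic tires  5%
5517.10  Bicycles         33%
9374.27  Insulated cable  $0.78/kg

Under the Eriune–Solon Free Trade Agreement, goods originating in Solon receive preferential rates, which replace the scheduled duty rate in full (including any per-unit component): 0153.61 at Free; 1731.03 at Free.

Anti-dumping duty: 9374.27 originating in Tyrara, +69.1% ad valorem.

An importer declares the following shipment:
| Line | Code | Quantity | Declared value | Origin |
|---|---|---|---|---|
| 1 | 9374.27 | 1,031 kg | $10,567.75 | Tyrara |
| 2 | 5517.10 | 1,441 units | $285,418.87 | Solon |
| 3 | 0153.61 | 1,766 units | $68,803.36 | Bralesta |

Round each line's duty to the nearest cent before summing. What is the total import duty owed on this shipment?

Line 1 (9374.27, Tyrara, 1,031 kg, $10,567.75):
Base rate for 9374.27 is $0.78/kg.
Additional duty on 9374.27 from Tyrara: +69.1% ad valorem. Applied ad valorem rate = 69.1%.
Duty = $10,567.75 × 69.1% + 1,031 × $0.78 = $8,106.50.
Line 2 (5517.10, Solon, 1,441 units, $285,418.87):
Base rate for 5517.10 is 33%.
Origin Solon is the FTA partner but 5517.10 is not on the preference list; base rate stands.
Duty = $285,418.87 × 33% = $94,188.23.
Line 3 (0153.61, Bralesta, 1,766 units, $68,803.36):
Base rate for 0153.61 is 31.5%.
0153.61 has an FTA preferential rate, but origin Bralesta is not Solon; base rate stands.
Duty = $68,803.36 × 31.5% = $21,673.06.
Total = $8,106.50 + $94,188.23 + $21,673.06 = $123,967.79.

$123,967.79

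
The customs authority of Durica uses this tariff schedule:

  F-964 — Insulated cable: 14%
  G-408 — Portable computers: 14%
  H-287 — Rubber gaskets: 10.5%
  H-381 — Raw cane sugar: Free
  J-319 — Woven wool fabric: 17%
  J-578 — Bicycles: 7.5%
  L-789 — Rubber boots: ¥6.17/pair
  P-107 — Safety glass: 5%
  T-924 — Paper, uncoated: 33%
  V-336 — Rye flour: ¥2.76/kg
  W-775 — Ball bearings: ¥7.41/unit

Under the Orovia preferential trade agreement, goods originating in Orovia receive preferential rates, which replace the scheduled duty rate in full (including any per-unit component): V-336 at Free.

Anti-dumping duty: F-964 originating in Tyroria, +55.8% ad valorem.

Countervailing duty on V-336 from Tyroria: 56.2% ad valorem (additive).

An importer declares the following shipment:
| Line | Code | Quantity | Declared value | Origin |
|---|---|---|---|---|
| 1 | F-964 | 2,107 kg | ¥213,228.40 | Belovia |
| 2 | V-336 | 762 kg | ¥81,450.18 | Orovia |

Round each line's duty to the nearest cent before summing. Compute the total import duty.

¥29,851.98

Line 1 (F-964, Belovia, 2,107 kg, ¥213,228.40):
Base rate for F-964 is 14%.
The additional-duty order on F-964 targets Tyroria, not Belovia; it does not apply.
Duty = ¥213,228.40 × 14% = ¥29,851.98.
Line 2 (V-336, Orovia, 762 kg, ¥81,450.18):
Base rate for V-336 is ¥2.76/kg.
Origin Orovia qualifies under the Durica–Orovia agreement and V-336 is covered: preferential rate Free applies instead.
The additional-duty order on V-336 targets Tyroria, not Orovia; it does not apply.
Duty = ¥81,450.18 × 0% = ¥0.00.
Total = ¥29,851.98 + ¥0.00 = ¥29,851.98.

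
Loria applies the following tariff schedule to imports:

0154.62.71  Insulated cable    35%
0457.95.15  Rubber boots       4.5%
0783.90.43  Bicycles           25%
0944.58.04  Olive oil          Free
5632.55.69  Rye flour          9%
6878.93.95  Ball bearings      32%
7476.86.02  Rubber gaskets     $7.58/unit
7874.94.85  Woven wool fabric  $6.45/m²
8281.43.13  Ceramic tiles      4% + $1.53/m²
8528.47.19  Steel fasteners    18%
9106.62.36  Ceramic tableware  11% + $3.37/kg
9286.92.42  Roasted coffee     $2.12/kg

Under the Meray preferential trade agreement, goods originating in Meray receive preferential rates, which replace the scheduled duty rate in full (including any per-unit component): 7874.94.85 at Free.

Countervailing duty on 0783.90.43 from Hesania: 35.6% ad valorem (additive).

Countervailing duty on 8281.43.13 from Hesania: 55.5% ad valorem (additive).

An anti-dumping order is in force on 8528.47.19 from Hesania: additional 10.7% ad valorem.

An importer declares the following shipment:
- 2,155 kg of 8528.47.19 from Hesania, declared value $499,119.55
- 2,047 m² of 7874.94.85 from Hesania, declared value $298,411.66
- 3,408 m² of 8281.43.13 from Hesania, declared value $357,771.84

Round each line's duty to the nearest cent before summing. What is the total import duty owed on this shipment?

$374,538.94

Line 1 (8528.47.19, Hesania, 2,155 kg, $499,119.55):
Base rate for 8528.47.19 is 18%.
Additional duty on 8528.47.19 from Hesania: +10.7%. Applied ad valorem rate: 18% + 10.7% = 28.7%.
Duty = $499,119.55 × 28.7% = $143,247.31.
Line 2 (7874.94.85, Hesania, 2,047 m², $298,411.66):
Base rate for 7874.94.85 is $6.45/m².
7874.94.85 has an FTA preferential rate, but origin Hesania is not Meray; base rate stands.
Duty = 2,047 × $6.45 = $13,203.15.
Line 3 (8281.43.13, Hesania, 3,408 m², $357,771.84):
Base rate for 8281.43.13 is 4% + $1.53/m².
Additional duty on 8281.43.13 from Hesania: +55.5%. Applied ad valorem rate: 4% + 55.5% = 59.5%.
Duty = $357,771.84 × 59.5% + 3,408 × $1.53 = $218,088.48.
Total = $143,247.31 + $13,203.15 + $218,088.48 = $374,538.94.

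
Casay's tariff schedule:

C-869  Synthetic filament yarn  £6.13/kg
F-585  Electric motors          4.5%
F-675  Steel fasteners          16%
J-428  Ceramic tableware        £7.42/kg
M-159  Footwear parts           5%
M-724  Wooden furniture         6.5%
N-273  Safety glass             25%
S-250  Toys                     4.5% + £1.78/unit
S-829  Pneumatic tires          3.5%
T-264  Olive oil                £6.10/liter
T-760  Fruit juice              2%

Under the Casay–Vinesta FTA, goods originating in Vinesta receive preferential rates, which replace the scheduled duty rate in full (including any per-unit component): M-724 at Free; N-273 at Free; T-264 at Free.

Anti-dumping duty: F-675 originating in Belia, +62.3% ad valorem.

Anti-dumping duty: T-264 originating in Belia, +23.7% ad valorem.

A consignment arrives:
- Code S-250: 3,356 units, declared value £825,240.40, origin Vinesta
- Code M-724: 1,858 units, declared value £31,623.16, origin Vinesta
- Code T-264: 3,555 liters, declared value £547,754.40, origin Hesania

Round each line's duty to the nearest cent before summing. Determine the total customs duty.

Line 1 (S-250, Vinesta, 3,356 units, £825,240.40):
Base rate for S-250 is 4.5% + £1.78/unit.
Origin Vinesta is the FTA partner but S-250 is not on the preference list; base rate stands.
Duty = £825,240.40 × 4.5% + 3,356 × £1.78 = £43,109.50.
Line 2 (M-724, Vinesta, 1,858 units, £31,623.16):
Base rate for M-724 is 6.5%.
Origin Vinesta qualifies under the Casay–Vinesta agreement and M-724 is covered: preferential rate Free applies instead.
Duty = £31,623.16 × 0% = £0.00.
Line 3 (T-264, Hesania, 3,555 liters, £547,754.40):
Base rate for T-264 is £6.10/liter.
T-264 has an FTA preferential rate, but origin Hesania is not Vinesta; base rate stands.
The additional-duty order on T-264 targets Belia, not Hesania; it does not apply.
Duty = 3,555 × £6.10 = £21,685.50.
Total = £43,109.50 + £0.00 + £21,685.50 = £64,795.00.

£64,795.00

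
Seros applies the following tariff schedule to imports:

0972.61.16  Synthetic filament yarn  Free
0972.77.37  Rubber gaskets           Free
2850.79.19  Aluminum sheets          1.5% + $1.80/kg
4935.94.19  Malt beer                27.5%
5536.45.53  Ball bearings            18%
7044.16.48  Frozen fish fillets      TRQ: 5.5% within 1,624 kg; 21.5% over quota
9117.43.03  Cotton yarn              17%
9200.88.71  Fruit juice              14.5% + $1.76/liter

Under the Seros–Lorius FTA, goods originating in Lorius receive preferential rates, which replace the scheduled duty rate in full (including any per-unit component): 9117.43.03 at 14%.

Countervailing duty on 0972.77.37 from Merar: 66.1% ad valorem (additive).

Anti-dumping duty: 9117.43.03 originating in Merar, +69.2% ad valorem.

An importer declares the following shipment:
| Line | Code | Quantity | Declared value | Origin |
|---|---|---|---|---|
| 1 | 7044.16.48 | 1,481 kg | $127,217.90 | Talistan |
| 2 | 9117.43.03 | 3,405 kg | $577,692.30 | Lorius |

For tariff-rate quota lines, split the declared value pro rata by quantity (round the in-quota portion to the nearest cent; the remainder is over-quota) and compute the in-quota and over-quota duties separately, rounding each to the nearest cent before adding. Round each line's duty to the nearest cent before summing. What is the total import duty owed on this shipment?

Line 1 (7044.16.48, Talistan, 1,481 kg, $127,217.90):
Code 7044.16.48 is under a tariff-rate quota (threshold 1,624 kg). Quantity 1,481 kg is within the quota, so the in-quota rate 5.5% applies to the full value.
Duty = $127,217.90 × 5.5% = $6,996.98.
Line 2 (9117.43.03, Lorius, 3,405 kg, $577,692.30):
Base rate for 9117.43.03 is 17%.
Origin Lorius qualifies under the Seros–Lorius agreement and 9117.43.03 is covered: preferential rate 14% applies instead.
The additional-duty order on 9117.43.03 targets Merar, not Lorius; it does not apply.
Duty = $577,692.30 × 14% = $80,876.92.
Total = $6,996.98 + $80,876.92 = $87,873.90.

$87,873.90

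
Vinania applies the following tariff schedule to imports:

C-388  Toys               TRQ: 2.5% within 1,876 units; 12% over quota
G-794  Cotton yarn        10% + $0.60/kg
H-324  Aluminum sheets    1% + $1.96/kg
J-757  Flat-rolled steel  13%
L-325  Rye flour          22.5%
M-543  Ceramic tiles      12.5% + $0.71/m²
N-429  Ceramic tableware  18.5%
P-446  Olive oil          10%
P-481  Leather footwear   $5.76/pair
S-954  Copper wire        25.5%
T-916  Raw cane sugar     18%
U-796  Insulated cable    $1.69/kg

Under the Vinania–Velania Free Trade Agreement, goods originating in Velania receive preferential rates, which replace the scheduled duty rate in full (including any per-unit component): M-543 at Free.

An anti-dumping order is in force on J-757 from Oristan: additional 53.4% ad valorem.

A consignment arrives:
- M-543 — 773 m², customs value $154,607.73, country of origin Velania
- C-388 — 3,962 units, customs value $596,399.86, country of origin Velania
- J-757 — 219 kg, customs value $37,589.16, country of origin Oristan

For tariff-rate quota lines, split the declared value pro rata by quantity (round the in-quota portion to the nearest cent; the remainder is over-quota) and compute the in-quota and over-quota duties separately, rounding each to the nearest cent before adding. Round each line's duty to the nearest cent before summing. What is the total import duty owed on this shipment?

Line 1 (M-543, Velania, 773 m², $154,607.73):
Base rate for M-543 is 12.5% + $0.71/m².
Origin Velania qualifies under the Vinania–Velania agreement and M-543 is covered: preferential rate Free applies instead.
Duty = $154,607.73 × 0% = $0.00.
Line 2 (C-388, Velania, 3,962 units, $596,399.86):
Code C-388 is under a tariff-rate quota (threshold 1,876 units). In-quota: 1,876 units at 2.5%; over-quota: 2,086 units at 12%.
Pro-rata value split: in-quota = $596,399.86 × 1,876/3,962 = $282,394.28; over-quota = $596,399.86 − $282,394.28 = $314,005.58.
In-quota duty = $282,394.28 × 2.5% = $7,059.86. Over-quota duty = $314,005.58 × 12% = $37,680.67.
Line duty = $7,059.86 + $37,680.67 = $44,740.53.
Line 3 (J-757, Oristan, 219 kg, $37,589.16):
Base rate for J-757 is 13%.
Additional duty on J-757 from Oristan: +53.4%. Applied ad valorem rate: 13% + 53.4% = 66.4%.
Duty = $37,589.16 × 66.4% = $24,959.20.
Total = $0.00 + $44,740.53 + $24,959.20 = $69,699.73.

$69,699.73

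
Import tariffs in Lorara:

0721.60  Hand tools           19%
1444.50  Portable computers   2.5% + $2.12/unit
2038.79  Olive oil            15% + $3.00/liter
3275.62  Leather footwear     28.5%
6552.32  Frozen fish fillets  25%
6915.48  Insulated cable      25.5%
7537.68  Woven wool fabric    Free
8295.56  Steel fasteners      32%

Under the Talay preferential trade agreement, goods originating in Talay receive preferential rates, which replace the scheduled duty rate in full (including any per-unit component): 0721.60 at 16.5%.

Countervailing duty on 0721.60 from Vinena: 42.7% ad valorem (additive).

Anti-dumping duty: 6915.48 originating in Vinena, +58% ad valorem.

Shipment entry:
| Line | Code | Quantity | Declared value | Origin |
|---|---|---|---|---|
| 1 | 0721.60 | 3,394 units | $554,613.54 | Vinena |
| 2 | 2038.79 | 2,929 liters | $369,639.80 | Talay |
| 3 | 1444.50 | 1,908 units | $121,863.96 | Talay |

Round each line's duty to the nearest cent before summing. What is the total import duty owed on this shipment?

Line 1 (0721.60, Vinena, 3,394 units, $554,613.54):
Base rate for 0721.60 is 19%.
0721.60 has an FTA preferential rate, but origin Vinena is not Talay; base rate stands.
Additional duty on 0721.60 from Vinena: +42.7%. Applied ad valorem rate: 19% + 42.7% = 61.7%.
Duty = $554,613.54 × 61.7% = $342,196.55.
Line 2 (2038.79, Talay, 2,929 liters, $369,639.80):
Base rate for 2038.79 is 15% + $3.00/liter.
Origin Talay is the FTA partner but 2038.79 is not on the preference list; base rate stands.
Duty = $369,639.80 × 15% + 2,929 × $3.00 = $64,232.97.
Line 3 (1444.50, Talay, 1,908 units, $121,863.96):
Base rate for 1444.50 is 2.5% + $2.12/unit.
Origin Talay is the FTA partner but 1444.50 is not on the preference list; base rate stands.
Duty = $121,863.96 × 2.5% + 1,908 × $2.12 = $7,091.56.
Total = $342,196.55 + $64,232.97 + $7,091.56 = $413,521.08.

$413,521.08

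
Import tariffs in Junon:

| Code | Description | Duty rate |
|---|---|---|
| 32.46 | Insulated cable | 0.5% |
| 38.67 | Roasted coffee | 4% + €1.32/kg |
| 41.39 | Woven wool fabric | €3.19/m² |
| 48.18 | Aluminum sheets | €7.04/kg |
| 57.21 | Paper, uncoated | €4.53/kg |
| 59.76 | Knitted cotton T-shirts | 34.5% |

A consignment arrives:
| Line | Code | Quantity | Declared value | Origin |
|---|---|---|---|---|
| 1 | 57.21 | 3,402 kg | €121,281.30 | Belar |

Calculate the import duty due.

€15,411.06

Line 1 (57.21, Belar, 3,402 kg, €121,281.30):
Base rate for 57.21 is €4.53/kg.
Duty = 3,402 × €4.53 = €15,411.06.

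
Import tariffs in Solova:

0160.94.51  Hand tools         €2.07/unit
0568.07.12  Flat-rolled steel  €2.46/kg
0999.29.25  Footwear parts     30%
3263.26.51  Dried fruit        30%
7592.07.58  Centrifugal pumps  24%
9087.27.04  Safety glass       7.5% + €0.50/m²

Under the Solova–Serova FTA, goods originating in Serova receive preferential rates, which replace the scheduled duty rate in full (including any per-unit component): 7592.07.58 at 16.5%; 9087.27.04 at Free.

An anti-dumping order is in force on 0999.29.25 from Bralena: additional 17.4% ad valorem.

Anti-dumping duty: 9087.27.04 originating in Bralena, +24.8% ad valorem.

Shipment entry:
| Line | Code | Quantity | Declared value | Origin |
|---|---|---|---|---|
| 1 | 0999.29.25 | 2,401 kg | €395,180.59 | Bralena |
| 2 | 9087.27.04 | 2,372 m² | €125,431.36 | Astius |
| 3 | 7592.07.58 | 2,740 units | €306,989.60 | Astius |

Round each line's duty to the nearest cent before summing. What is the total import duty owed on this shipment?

Line 1 (0999.29.25, Bralena, 2,401 kg, €395,180.59):
Base rate for 0999.29.25 is 30%.
Additional duty on 0999.29.25 from Bralena: +17.4%. Applied ad valorem rate: 30% + 17.4% = 47.4%.
Duty = €395,180.59 × 47.4% = €187,315.60.
Line 2 (9087.27.04, Astius, 2,372 m², €125,431.36):
Base rate for 9087.27.04 is 7.5% + €0.50/m².
9087.27.04 has an FTA preferential rate, but origin Astius is not Serova; base rate stands.
The additional-duty order on 9087.27.04 targets Bralena, not Astius; it does not apply.
Duty = €125,431.36 × 7.5% + 2,372 × €0.50 = €10,593.35.
Line 3 (7592.07.58, Astius, 2,740 units, €306,989.60):
Base rate for 7592.07.58 is 24%.
7592.07.58 has an FTA preferential rate, but origin Astius is not Serova; base rate stands.
Duty = €306,989.60 × 24% = €73,677.50.
Total = €187,315.60 + €10,593.35 + €73,677.50 = €271,586.45.

€271,586.45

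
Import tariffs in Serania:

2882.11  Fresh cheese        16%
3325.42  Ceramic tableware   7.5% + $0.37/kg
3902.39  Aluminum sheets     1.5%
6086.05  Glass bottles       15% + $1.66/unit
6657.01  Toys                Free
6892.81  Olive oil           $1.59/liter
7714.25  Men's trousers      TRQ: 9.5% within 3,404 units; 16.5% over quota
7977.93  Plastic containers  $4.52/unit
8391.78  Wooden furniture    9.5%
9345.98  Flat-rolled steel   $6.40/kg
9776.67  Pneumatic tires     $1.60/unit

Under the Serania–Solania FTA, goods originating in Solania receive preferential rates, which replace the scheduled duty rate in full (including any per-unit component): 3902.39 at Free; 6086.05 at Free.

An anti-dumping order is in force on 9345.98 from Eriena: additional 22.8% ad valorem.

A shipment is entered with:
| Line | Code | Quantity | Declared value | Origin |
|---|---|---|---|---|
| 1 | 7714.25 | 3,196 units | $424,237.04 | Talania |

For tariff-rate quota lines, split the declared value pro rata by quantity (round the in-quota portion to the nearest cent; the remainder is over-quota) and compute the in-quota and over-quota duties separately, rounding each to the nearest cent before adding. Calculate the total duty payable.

$40,302.52

Line 1 (7714.25, Talania, 3,196 units, $424,237.04):
Code 7714.25 is under a tariff-rate quota (threshold 3,404 units). Quantity 3,196 units is within the quota, so the in-quota rate 9.5% applies to the full value.
Duty = $424,237.04 × 9.5% = $40,302.52.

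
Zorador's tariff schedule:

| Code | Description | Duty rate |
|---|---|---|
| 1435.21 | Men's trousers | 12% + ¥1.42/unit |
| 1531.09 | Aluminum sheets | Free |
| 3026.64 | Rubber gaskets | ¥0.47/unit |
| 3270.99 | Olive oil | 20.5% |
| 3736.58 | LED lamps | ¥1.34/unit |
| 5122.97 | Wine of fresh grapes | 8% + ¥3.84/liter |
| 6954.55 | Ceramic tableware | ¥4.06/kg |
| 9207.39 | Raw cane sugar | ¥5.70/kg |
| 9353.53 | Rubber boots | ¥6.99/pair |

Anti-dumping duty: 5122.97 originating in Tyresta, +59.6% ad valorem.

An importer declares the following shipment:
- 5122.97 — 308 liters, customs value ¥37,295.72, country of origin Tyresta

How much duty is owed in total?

Line 1 (5122.97, Tyresta, 308 liters, ¥37,295.72):
Base rate for 5122.97 is 8% + ¥3.84/liter.
Additional duty on 5122.97 from Tyresta: +59.6%. Applied ad valorem rate: 8% + 59.6% = 67.6%.
Duty = ¥37,295.72 × 67.6% + 308 × ¥3.84 = ¥26,394.63.

¥26,394.63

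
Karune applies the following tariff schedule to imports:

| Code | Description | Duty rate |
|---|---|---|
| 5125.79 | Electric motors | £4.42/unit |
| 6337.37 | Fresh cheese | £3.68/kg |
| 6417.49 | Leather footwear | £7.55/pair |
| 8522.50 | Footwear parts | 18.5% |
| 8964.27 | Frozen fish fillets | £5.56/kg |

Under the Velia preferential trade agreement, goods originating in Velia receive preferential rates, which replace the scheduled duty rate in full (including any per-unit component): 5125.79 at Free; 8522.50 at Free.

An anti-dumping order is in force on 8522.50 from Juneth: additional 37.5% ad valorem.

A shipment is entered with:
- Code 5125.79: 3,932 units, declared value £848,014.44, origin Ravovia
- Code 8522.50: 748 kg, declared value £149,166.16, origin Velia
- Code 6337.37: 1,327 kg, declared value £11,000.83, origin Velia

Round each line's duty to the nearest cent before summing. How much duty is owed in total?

£22,262.80

Line 1 (5125.79, Ravovia, 3,932 units, £848,014.44):
Base rate for 5125.79 is £4.42/unit.
5125.79 has an FTA preferential rate, but origin Ravovia is not Velia; base rate stands.
Duty = 3,932 × £4.42 = £17,379.44.
Line 2 (8522.50, Velia, 748 kg, £149,166.16):
Base rate for 8522.50 is 18.5%.
Origin Velia qualifies under the Karune–Velia agreement and 8522.50 is covered: preferential rate Free applies instead.
The additional-duty order on 8522.50 targets Juneth, not Velia; it does not apply.
Duty = £149,166.16 × 0% = £0.00.
Line 3 (6337.37, Velia, 1,327 kg, £11,000.83):
Base rate for 6337.37 is £3.68/kg.
Origin Velia is the FTA partner but 6337.37 is not on the preference list; base rate stands.
Duty = 1,327 × £3.68 = £4,883.36.
Total = £17,379.44 + £0.00 + £4,883.36 = £22,262.80.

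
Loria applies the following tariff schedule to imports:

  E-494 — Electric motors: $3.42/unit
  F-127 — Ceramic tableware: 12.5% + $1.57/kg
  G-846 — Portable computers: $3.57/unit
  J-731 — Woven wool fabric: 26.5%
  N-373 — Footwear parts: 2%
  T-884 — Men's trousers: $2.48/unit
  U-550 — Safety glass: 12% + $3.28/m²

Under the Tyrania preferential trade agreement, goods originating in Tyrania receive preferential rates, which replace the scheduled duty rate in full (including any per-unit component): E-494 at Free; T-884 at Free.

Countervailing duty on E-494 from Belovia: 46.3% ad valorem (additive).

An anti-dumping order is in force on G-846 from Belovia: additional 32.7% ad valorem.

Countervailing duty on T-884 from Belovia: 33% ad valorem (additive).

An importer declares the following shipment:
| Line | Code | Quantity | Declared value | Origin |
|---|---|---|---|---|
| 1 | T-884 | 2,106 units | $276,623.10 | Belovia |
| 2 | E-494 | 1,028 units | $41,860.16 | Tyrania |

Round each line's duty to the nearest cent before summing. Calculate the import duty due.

$96,508.50

Line 1 (T-884, Belovia, 2,106 units, $276,623.10):
Base rate for T-884 is $2.48/unit.
T-884 has an FTA preferential rate, but origin Belovia is not Tyrania; base rate stands.
Additional duty on T-884 from Belovia: +33% ad valorem. Applied ad valorem rate = 33%.
Duty = $276,623.10 × 33% + 2,106 × $2.48 = $96,508.50.
Line 2 (E-494, Tyrania, 1,028 units, $41,860.16):
Base rate for E-494 is $3.42/unit.
Origin Tyrania qualifies under the Loria–Tyrania agreement and E-494 is covered: preferential rate Free applies instead.
The additional-duty order on E-494 targets Belovia, not Tyrania; it does not apply.
Duty = $41,860.16 × 0% = $0.00.
Total = $96,508.50 + $0.00 = $96,508.50.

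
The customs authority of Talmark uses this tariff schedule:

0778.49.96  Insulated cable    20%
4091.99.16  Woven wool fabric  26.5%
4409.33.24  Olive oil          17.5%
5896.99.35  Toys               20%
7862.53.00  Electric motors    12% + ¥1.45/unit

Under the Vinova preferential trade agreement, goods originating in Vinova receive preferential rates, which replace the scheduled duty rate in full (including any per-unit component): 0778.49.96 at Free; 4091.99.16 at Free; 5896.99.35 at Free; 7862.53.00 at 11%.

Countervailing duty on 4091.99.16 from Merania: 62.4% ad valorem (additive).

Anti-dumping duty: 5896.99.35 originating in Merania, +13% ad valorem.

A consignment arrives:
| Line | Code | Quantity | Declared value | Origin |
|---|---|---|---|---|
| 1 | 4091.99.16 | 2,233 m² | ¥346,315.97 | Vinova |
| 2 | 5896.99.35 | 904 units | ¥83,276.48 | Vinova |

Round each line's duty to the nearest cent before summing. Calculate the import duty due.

¥0.00

Line 1 (4091.99.16, Vinova, 2,233 m², ¥346,315.97):
Base rate for 4091.99.16 is 26.5%.
Origin Vinova qualifies under the Talmark–Vinova agreement and 4091.99.16 is covered: preferential rate Free applies instead.
The additional-duty order on 4091.99.16 targets Merania, not Vinova; it does not apply.
Duty = ¥346,315.97 × 0% = ¥0.00.
Line 2 (5896.99.35, Vinova, 904 units, ¥83,276.48):
Base rate for 5896.99.35 is 20%.
Origin Vinova qualifies under the Talmark–Vinova agreement and 5896.99.35 is covered: preferential rate Free applies instead.
The additional-duty order on 5896.99.35 targets Merania, not Vinova; it does not apply.
Duty = ¥83,276.48 × 0% = ¥0.00.
Total = ¥0.00 + ¥0.00 = ¥0.00.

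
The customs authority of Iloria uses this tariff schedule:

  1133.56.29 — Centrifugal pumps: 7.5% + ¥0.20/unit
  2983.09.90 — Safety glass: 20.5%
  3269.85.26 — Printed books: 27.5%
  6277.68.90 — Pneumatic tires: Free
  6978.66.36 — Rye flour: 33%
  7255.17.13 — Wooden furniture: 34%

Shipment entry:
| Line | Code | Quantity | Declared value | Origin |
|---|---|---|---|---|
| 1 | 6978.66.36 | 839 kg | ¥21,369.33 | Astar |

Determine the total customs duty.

Line 1 (6978.66.36, Astar, 839 kg, ¥21,369.33):
Base rate for 6978.66.36 is 33%.
Duty = ¥21,369.33 × 33% = ¥7,051.88.

¥7,051.88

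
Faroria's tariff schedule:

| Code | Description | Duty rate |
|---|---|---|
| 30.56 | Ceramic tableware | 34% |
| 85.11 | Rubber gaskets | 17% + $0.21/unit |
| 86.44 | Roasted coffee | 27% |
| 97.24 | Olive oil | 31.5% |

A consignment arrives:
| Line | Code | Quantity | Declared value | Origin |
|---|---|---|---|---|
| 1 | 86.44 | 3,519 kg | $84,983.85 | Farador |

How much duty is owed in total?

Line 1 (86.44, Farador, 3,519 kg, $84,983.85):
Base rate for 86.44 is 27%.
Duty = $84,983.85 × 27% = $22,945.64.

$22,945.64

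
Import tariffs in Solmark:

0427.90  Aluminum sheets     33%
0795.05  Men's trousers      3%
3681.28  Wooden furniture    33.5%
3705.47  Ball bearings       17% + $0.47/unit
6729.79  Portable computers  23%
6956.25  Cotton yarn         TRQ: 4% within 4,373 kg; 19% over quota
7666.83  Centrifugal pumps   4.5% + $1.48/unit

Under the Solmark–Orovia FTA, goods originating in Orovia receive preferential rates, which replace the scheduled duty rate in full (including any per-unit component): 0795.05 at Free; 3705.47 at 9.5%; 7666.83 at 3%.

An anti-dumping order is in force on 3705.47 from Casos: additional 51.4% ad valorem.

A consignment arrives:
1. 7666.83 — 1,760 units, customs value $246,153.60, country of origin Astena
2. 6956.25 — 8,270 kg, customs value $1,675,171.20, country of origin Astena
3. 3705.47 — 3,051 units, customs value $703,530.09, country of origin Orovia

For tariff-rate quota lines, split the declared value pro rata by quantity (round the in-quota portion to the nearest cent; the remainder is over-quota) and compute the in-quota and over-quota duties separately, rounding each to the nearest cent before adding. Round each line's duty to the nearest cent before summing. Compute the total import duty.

$265,930.37

Line 1 (7666.83, Astena, 1,760 units, $246,153.60):
Base rate for 7666.83 is 4.5% + $1.48/unit.
7666.83 has an FTA preferential rate, but origin Astena is not Orovia; base rate stands.
Duty = $246,153.60 × 4.5% + 1,760 × $1.48 = $13,681.71.
Line 2 (6956.25, Astena, 8,270 kg, $1,675,171.20):
Code 6956.25 is under a tariff-rate quota (threshold 4,373 kg). In-quota: 4,373 kg at 4%; over-quota: 3,897 kg at 19%.
Pro-rata value split: in-quota = $1,675,171.20 × 4,373/8,270 = $885,794.88; over-quota = $1,675,171.20 − $885,794.88 = $789,376.32.
In-quota duty = $885,794.88 × 4% = $35,431.80. Over-quota duty = $789,376.32 × 19% = $149,981.50.
Line duty = $35,431.80 + $149,981.50 = $185,413.30.
Line 3 (3705.47, Orovia, 3,051 units, $703,530.09):
Base rate for 3705.47 is 17% + $0.47/unit.
Origin Orovia qualifies under the Solmark–Orovia agreement and 3705.47 is covered: preferential rate 9.5% applies instead.
The additional-duty order on 3705.47 targets Casos, not Orovia; it does not apply.
Duty = $703,530.09 × 9.5% = $66,835.36.
Total = $13,681.71 + $185,413.30 + $66,835.36 = $265,930.37.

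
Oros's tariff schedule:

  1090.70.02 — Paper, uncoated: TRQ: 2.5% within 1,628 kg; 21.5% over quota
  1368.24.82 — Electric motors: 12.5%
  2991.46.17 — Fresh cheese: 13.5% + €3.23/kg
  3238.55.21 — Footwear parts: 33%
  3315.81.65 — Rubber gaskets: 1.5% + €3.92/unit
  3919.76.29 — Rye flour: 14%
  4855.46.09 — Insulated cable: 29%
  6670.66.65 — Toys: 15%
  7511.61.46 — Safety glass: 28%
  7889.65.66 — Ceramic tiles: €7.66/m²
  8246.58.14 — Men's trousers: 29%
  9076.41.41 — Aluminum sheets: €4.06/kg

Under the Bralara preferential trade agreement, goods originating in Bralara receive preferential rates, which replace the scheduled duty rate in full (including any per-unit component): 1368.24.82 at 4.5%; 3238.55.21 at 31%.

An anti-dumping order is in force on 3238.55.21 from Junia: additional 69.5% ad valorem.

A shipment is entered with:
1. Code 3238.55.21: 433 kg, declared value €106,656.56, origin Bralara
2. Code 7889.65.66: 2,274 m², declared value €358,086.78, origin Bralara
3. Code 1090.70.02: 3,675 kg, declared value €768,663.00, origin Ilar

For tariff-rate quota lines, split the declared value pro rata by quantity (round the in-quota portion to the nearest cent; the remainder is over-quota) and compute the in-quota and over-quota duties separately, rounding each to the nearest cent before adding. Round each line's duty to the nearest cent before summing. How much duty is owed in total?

€151,047.54

Line 1 (3238.55.21, Bralara, 433 kg, €106,656.56):
Base rate for 3238.55.21 is 33%.
Origin Bralara qualifies under the Oros–Bralara agreement and 3238.55.21 is covered: preferential rate 31% applies instead.
The additional-duty order on 3238.55.21 targets Junia, not Bralara; it does not apply.
Duty = €106,656.56 × 31% = €33,063.53.
Line 2 (7889.65.66, Bralara, 2,274 m², €358,086.78):
Base rate for 7889.65.66 is €7.66/m².
Origin Bralara is the FTA partner but 7889.65.66 is not on the preference list; base rate stands.
Duty = 2,274 × €7.66 = €17,418.84.
Line 3 (1090.70.02, Ilar, 3,675 kg, €768,663.00):
Code 1090.70.02 is under a tariff-rate quota (threshold 1,628 kg). In-quota: 1,628 kg at 2.5%; over-quota: 2,047 kg at 21.5%.
Pro-rata value split: in-quota = €768,663.00 × 1,628/3,675 = €340,512.48; over-quota = €768,663.00 − €340,512.48 = €428,150.52.
In-quota duty = €340,512.48 × 2.5% = €8,512.81. Over-quota duty = €428,150.52 × 21.5% = €92,052.36.
Line duty = €8,512.81 + €92,052.36 = €100,565.17.
Total = €33,063.53 + €17,418.84 + €100,565.17 = €151,047.54.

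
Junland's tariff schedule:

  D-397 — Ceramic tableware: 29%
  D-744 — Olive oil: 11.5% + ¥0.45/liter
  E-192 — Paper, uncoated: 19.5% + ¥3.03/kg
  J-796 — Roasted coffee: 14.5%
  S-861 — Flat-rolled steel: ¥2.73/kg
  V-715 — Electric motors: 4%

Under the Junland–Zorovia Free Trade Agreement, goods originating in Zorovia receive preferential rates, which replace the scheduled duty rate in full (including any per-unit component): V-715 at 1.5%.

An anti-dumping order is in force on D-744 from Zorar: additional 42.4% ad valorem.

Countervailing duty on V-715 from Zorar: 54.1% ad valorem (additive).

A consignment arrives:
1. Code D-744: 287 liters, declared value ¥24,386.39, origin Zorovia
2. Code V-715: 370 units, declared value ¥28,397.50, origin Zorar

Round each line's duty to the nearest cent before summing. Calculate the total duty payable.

¥19,432.53

Line 1 (D-744, Zorovia, 287 liters, ¥24,386.39):
Base rate for D-744 is 11.5% + ¥0.45/liter.
Origin Zorovia is the FTA partner but D-744 is not on the preference list; base rate stands.
The additional-duty order on D-744 targets Zorar, not Zorovia; it does not apply.
Duty = ¥24,386.39 × 11.5% + 287 × ¥0.45 = ¥2,933.58.
Line 2 (V-715, Zorar, 370 units, ¥28,397.50):
Base rate for V-715 is 4%.
V-715 has an FTA preferential rate, but origin Zorar is not Zorovia; base rate stands.
Additional duty on V-715 from Zorar: +54.1%. Applied ad valorem rate: 4% + 54.1% = 58.1%.
Duty = ¥28,397.50 × 58.1% = ¥16,498.95.
Total = ¥2,933.58 + ¥16,498.95 = ¥19,432.53.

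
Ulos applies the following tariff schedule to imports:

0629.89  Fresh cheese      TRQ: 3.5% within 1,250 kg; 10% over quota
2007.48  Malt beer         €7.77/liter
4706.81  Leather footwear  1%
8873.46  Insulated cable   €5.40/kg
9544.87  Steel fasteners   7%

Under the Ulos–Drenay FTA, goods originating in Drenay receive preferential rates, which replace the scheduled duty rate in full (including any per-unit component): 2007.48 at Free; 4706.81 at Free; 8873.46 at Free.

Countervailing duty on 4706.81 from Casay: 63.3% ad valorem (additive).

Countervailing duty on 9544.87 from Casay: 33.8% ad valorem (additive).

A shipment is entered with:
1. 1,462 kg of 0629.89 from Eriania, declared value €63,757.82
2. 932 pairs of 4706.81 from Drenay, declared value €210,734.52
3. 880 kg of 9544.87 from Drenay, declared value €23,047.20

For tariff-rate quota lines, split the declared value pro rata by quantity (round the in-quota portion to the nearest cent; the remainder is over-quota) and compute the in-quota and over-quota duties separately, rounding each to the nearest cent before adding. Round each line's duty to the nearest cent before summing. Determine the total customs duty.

Line 1 (0629.89, Eriania, 1,462 kg, €63,757.82):
Code 0629.89 is under a tariff-rate quota (threshold 1,250 kg). In-quota: 1,250 kg at 3.5%; over-quota: 212 kg at 10%.
Pro-rata value split: in-quota = €63,757.82 × 1,250/1,462 = €54,512.50; over-quota = €63,757.82 − €54,512.50 = €9,245.32.
In-quota duty = €54,512.50 × 3.5% = €1,907.94. Over-quota duty = €9,245.32 × 10% = €924.53.
Line duty = €1,907.94 + €924.53 = €2,832.47.
Line 2 (4706.81, Drenay, 932 pairs, €210,734.52):
Base rate for 4706.81 is 1%.
Origin Drenay qualifies under the Ulos–Drenay agreement and 4706.81 is covered: preferential rate Free applies instead.
The additional-duty order on 4706.81 targets Casay, not Drenay; it does not apply.
Duty = €210,734.52 × 0% = €0.00.
Line 3 (9544.87, Drenay, 880 kg, €23,047.20):
Base rate for 9544.87 is 7%.
Origin Drenay is the FTA partner but 9544.87 is not on the preference list; base rate stands.
The additional-duty order on 9544.87 targets Casay, not Drenay; it does not apply.
Duty = €23,047.20 × 7% = €1,613.30.
Total = €2,832.47 + €0.00 + €1,613.30 = €4,445.77.

€4,445.77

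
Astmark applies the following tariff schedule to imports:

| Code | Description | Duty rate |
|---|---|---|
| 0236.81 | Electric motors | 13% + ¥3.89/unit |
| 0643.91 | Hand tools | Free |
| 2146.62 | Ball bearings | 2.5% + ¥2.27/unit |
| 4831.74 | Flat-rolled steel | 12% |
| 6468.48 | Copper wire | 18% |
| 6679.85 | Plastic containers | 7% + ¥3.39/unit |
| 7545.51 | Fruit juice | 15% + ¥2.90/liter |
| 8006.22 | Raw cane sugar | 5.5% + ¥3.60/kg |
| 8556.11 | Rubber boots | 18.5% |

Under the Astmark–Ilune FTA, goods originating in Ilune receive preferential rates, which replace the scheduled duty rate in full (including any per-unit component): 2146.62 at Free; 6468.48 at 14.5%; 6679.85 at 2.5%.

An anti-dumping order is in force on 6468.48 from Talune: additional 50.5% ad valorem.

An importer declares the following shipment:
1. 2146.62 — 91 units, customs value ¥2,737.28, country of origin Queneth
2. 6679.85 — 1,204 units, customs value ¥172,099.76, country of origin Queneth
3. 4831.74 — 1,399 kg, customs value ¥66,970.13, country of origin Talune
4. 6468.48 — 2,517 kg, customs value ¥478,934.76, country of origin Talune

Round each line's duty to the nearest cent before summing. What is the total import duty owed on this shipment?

¥352,510.27

Line 1 (2146.62, Queneth, 91 units, ¥2,737.28):
Base rate for 2146.62 is 2.5% + ¥2.27/unit.
2146.62 has an FTA preferential rate, but origin Queneth is not Ilune; base rate stands.
Duty = ¥2,737.28 × 2.5% + 91 × ¥2.27 = ¥275.00.
Line 2 (6679.85, Queneth, 1,204 units, ¥172,099.76):
Base rate for 6679.85 is 7% + ¥3.39/unit.
6679.85 has an FTA preferential rate, but origin Queneth is not Ilune; base rate stands.
Duty = ¥172,099.76 × 7% + 1,204 × ¥3.39 = ¥16,128.54.
Line 3 (4831.74, Talune, 1,399 kg, ¥66,970.13):
Base rate for 4831.74 is 12%.
Duty = ¥66,970.13 × 12% = ¥8,036.42.
Line 4 (6468.48, Talune, 2,517 kg, ¥478,934.76):
Base rate for 6468.48 is 18%.
6468.48 has an FTA preferential rate, but origin Talune is not Ilune; base rate stands.
Additional duty on 6468.48 from Talune: +50.5%. Applied ad valorem rate: 18% + 50.5% = 68.5%.
Duty = ¥478,934.76 × 68.5% = ¥328,070.31.
Total = ¥275.00 + ¥16,128.54 + ¥8,036.42 + ¥328,070.31 = ¥352,510.27.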